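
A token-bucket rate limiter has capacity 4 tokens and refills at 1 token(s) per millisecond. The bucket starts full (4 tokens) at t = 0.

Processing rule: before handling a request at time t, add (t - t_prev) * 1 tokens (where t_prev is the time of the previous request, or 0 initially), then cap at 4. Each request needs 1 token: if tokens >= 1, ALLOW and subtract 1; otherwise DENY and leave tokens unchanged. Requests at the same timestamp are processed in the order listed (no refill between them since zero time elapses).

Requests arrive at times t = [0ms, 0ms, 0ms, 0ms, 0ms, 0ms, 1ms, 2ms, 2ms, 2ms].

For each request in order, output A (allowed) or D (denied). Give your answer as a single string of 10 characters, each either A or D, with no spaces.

Simulating step by step:
  req#1 t=0ms: ALLOW
  req#2 t=0ms: ALLOW
  req#3 t=0ms: ALLOW
  req#4 t=0ms: ALLOW
  req#5 t=0ms: DENY
  req#6 t=0ms: DENY
  req#7 t=1ms: ALLOW
  req#8 t=2ms: ALLOW
  req#9 t=2ms: DENY
  req#10 t=2ms: DENY

Answer: AAAADDAADD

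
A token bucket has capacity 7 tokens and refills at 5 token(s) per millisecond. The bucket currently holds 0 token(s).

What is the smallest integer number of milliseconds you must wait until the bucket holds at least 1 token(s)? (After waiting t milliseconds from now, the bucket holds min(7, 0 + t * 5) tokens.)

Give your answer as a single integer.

Answer: 1

Derivation:
Need 0 + t * 5 >= 1, so t >= 1/5.
Smallest integer t = ceil(1/5) = 1.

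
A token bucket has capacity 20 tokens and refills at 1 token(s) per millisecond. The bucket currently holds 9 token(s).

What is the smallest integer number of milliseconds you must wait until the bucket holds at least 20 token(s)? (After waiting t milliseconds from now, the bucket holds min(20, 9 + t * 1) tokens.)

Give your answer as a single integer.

Answer: 11

Derivation:
Need 9 + t * 1 >= 20, so t >= 11/1.
Smallest integer t = ceil(11/1) = 11.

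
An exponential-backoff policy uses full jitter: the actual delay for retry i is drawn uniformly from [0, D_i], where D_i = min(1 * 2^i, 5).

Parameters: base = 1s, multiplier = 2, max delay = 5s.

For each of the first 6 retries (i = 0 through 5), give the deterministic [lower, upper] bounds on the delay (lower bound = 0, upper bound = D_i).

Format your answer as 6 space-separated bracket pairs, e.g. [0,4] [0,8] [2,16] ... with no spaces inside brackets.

Computing bounds per retry:
  i=0: D_i=min(1*2^0,5)=1, bounds=[0,1]
  i=1: D_i=min(1*2^1,5)=2, bounds=[0,2]
  i=2: D_i=min(1*2^2,5)=4, bounds=[0,4]
  i=3: D_i=min(1*2^3,5)=5, bounds=[0,5]
  i=4: D_i=min(1*2^4,5)=5, bounds=[0,5]
  i=5: D_i=min(1*2^5,5)=5, bounds=[0,5]

Answer: [0,1] [0,2] [0,4] [0,5] [0,5] [0,5]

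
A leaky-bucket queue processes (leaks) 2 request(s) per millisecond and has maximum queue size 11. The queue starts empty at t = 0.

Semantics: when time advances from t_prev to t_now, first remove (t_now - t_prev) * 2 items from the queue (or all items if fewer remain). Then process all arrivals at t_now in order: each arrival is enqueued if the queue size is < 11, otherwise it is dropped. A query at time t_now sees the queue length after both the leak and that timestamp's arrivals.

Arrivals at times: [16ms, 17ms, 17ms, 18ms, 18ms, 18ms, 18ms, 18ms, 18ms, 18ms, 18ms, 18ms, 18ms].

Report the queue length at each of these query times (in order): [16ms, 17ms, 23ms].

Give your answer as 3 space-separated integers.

Answer: 1 2 0

Derivation:
Queue lengths at query times:
  query t=16ms: backlog = 1
  query t=17ms: backlog = 2
  query t=23ms: backlog = 0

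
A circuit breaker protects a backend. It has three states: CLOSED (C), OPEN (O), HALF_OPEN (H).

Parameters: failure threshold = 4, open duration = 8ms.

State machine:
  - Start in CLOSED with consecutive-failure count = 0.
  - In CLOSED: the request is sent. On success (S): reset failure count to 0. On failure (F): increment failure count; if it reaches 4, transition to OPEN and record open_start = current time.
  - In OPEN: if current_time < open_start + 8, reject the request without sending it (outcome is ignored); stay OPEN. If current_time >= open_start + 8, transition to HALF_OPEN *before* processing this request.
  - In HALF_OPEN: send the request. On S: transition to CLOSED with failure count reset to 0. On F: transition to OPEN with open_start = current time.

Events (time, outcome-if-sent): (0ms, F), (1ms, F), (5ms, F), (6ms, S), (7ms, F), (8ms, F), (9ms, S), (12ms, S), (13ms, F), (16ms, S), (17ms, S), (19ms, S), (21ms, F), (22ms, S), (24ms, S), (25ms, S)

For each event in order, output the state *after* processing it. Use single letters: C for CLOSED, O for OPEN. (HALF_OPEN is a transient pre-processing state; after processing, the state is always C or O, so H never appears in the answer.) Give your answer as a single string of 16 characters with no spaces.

Answer: CCCCCCCCCCCCCCCC

Derivation:
State after each event:
  event#1 t=0ms outcome=F: state=CLOSED
  event#2 t=1ms outcome=F: state=CLOSED
  event#3 t=5ms outcome=F: state=CLOSED
  event#4 t=6ms outcome=S: state=CLOSED
  event#5 t=7ms outcome=F: state=CLOSED
  event#6 t=8ms outcome=F: state=CLOSED
  event#7 t=9ms outcome=S: state=CLOSED
  event#8 t=12ms outcome=S: state=CLOSED
  event#9 t=13ms outcome=F: state=CLOSED
  event#10 t=16ms outcome=S: state=CLOSED
  event#11 t=17ms outcome=S: state=CLOSED
  event#12 t=19ms outcome=S: state=CLOSED
  event#13 t=21ms outcome=F: state=CLOSED
  event#14 t=22ms outcome=S: state=CLOSED
  event#15 t=24ms outcome=S: state=CLOSED
  event#16 t=25ms outcome=S: state=CLOSED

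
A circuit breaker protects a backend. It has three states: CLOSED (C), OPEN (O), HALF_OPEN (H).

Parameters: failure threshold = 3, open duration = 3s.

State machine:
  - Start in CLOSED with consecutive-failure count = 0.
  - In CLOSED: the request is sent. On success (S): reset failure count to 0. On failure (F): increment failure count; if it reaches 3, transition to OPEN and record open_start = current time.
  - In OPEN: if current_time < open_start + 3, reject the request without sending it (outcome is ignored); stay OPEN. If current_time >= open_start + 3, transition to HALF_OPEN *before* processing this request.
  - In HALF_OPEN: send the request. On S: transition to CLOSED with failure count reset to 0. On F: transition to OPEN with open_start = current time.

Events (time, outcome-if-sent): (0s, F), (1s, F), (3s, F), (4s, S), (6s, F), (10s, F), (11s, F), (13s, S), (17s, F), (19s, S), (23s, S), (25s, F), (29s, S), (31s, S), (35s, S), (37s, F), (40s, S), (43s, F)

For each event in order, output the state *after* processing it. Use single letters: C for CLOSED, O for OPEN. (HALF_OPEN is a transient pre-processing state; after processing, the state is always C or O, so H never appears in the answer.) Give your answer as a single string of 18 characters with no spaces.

Answer: CCOOOOOCCCCCCCCCCC

Derivation:
State after each event:
  event#1 t=0s outcome=F: state=CLOSED
  event#2 t=1s outcome=F: state=CLOSED
  event#3 t=3s outcome=F: state=OPEN
  event#4 t=4s outcome=S: state=OPEN
  event#5 t=6s outcome=F: state=OPEN
  event#6 t=10s outcome=F: state=OPEN
  event#7 t=11s outcome=F: state=OPEN
  event#8 t=13s outcome=S: state=CLOSED
  event#9 t=17s outcome=F: state=CLOSED
  event#10 t=19s outcome=S: state=CLOSED
  event#11 t=23s outcome=S: state=CLOSED
  event#12 t=25s outcome=F: state=CLOSED
  event#13 t=29s outcome=S: state=CLOSED
  event#14 t=31s outcome=S: state=CLOSED
  event#15 t=35s outcome=S: state=CLOSED
  event#16 t=37s outcome=F: state=CLOSED
  event#17 t=40s outcome=S: state=CLOSED
  event#18 t=43s outcome=F: state=CLOSED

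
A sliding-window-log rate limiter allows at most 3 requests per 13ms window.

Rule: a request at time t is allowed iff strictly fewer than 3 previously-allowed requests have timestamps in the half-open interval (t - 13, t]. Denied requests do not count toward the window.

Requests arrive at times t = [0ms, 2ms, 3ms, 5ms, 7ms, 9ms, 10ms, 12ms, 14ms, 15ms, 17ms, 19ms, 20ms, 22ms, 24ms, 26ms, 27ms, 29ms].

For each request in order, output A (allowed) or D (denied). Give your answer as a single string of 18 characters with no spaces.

Answer: AAADDDDDAAADDDDDAA

Derivation:
Tracking allowed requests in the window:
  req#1 t=0ms: ALLOW
  req#2 t=2ms: ALLOW
  req#3 t=3ms: ALLOW
  req#4 t=5ms: DENY
  req#5 t=7ms: DENY
  req#6 t=9ms: DENY
  req#7 t=10ms: DENY
  req#8 t=12ms: DENY
  req#9 t=14ms: ALLOW
  req#10 t=15ms: ALLOW
  req#11 t=17ms: ALLOW
  req#12 t=19ms: DENY
  req#13 t=20ms: DENY
  req#14 t=22ms: DENY
  req#15 t=24ms: DENY
  req#16 t=26ms: DENY
  req#17 t=27ms: ALLOW
  req#18 t=29ms: ALLOW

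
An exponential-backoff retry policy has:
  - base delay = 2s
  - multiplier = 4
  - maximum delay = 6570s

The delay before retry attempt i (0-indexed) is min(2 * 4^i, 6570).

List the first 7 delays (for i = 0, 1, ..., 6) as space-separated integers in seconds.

Computing each delay:
  i=0: min(2*4^0, 6570) = 2
  i=1: min(2*4^1, 6570) = 8
  i=2: min(2*4^2, 6570) = 32
  i=3: min(2*4^3, 6570) = 128
  i=4: min(2*4^4, 6570) = 512
  i=5: min(2*4^5, 6570) = 2048
  i=6: min(2*4^6, 6570) = 6570

Answer: 2 8 32 128 512 2048 6570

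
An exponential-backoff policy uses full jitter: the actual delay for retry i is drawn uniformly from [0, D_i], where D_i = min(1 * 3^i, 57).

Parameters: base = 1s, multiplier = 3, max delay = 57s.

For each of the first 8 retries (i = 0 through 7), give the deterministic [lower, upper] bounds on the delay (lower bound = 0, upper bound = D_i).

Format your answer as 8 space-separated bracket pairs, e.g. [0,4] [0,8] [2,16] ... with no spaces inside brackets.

Computing bounds per retry:
  i=0: D_i=min(1*3^0,57)=1, bounds=[0,1]
  i=1: D_i=min(1*3^1,57)=3, bounds=[0,3]
  i=2: D_i=min(1*3^2,57)=9, bounds=[0,9]
  i=3: D_i=min(1*3^3,57)=27, bounds=[0,27]
  i=4: D_i=min(1*3^4,57)=57, bounds=[0,57]
  i=5: D_i=min(1*3^5,57)=57, bounds=[0,57]
  i=6: D_i=min(1*3^6,57)=57, bounds=[0,57]
  i=7: D_i=min(1*3^7,57)=57, bounds=[0,57]

Answer: [0,1] [0,3] [0,9] [0,27] [0,57] [0,57] [0,57] [0,57]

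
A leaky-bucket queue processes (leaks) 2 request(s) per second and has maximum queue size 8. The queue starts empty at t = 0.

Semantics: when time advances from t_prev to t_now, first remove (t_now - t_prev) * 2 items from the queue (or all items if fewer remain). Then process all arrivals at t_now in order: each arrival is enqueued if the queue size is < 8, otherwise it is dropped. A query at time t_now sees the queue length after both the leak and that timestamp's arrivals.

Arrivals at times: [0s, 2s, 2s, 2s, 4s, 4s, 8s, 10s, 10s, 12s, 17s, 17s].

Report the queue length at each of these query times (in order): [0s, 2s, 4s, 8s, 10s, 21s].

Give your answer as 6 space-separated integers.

Queue lengths at query times:
  query t=0s: backlog = 1
  query t=2s: backlog = 3
  query t=4s: backlog = 2
  query t=8s: backlog = 1
  query t=10s: backlog = 2
  query t=21s: backlog = 0

Answer: 1 3 2 1 2 0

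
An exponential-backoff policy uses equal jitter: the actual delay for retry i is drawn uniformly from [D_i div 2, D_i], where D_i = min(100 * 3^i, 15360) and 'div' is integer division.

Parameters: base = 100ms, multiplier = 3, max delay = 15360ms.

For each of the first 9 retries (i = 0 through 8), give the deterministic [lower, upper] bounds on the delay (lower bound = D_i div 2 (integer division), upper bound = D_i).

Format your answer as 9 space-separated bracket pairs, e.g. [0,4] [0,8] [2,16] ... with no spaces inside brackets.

Computing bounds per retry:
  i=0: D_i=min(100*3^0,15360)=100, bounds=[50,100]
  i=1: D_i=min(100*3^1,15360)=300, bounds=[150,300]
  i=2: D_i=min(100*3^2,15360)=900, bounds=[450,900]
  i=3: D_i=min(100*3^3,15360)=2700, bounds=[1350,2700]
  i=4: D_i=min(100*3^4,15360)=8100, bounds=[4050,8100]
  i=5: D_i=min(100*3^5,15360)=15360, bounds=[7680,15360]
  i=6: D_i=min(100*3^6,15360)=15360, bounds=[7680,15360]
  i=7: D_i=min(100*3^7,15360)=15360, bounds=[7680,15360]
  i=8: D_i=min(100*3^8,15360)=15360, bounds=[7680,15360]

Answer: [50,100] [150,300] [450,900] [1350,2700] [4050,8100] [7680,15360] [7680,15360] [7680,15360] [7680,15360]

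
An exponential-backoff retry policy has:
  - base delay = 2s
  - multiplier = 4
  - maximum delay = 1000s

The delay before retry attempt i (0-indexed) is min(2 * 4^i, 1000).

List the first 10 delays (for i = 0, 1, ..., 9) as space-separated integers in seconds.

Computing each delay:
  i=0: min(2*4^0, 1000) = 2
  i=1: min(2*4^1, 1000) = 8
  i=2: min(2*4^2, 1000) = 32
  i=3: min(2*4^3, 1000) = 128
  i=4: min(2*4^4, 1000) = 512
  i=5: min(2*4^5, 1000) = 1000
  i=6: min(2*4^6, 1000) = 1000
  i=7: min(2*4^7, 1000) = 1000
  i=8: min(2*4^8, 1000) = 1000
  i=9: min(2*4^9, 1000) = 1000

Answer: 2 8 32 128 512 1000 1000 1000 1000 1000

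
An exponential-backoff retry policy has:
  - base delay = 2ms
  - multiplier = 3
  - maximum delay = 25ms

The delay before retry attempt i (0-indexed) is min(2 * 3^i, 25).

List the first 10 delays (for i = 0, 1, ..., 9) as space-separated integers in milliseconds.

Computing each delay:
  i=0: min(2*3^0, 25) = 2
  i=1: min(2*3^1, 25) = 6
  i=2: min(2*3^2, 25) = 18
  i=3: min(2*3^3, 25) = 25
  i=4: min(2*3^4, 25) = 25
  i=5: min(2*3^5, 25) = 25
  i=6: min(2*3^6, 25) = 25
  i=7: min(2*3^7, 25) = 25
  i=8: min(2*3^8, 25) = 25
  i=9: min(2*3^9, 25) = 25

Answer: 2 6 18 25 25 25 25 25 25 25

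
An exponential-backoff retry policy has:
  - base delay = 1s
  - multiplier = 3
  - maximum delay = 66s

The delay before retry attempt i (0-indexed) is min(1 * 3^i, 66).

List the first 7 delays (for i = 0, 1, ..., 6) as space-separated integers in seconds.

Answer: 1 3 9 27 66 66 66

Derivation:
Computing each delay:
  i=0: min(1*3^0, 66) = 1
  i=1: min(1*3^1, 66) = 3
  i=2: min(1*3^2, 66) = 9
  i=3: min(1*3^3, 66) = 27
  i=4: min(1*3^4, 66) = 66
  i=5: min(1*3^5, 66) = 66
  i=6: min(1*3^6, 66) = 66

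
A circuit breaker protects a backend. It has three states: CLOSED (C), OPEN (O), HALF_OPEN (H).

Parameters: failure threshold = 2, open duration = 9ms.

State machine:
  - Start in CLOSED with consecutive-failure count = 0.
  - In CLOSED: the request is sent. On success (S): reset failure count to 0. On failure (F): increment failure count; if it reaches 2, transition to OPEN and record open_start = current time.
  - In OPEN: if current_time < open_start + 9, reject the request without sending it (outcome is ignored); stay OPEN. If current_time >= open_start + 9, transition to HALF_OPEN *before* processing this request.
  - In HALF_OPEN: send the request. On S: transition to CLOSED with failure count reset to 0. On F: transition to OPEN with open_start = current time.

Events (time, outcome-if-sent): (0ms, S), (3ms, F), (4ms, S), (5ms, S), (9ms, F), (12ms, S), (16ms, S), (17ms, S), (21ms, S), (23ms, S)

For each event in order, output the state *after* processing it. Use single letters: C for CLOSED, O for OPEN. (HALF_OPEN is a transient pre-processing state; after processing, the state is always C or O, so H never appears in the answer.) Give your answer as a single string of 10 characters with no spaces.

State after each event:
  event#1 t=0ms outcome=S: state=CLOSED
  event#2 t=3ms outcome=F: state=CLOSED
  event#3 t=4ms outcome=S: state=CLOSED
  event#4 t=5ms outcome=S: state=CLOSED
  event#5 t=9ms outcome=F: state=CLOSED
  event#6 t=12ms outcome=S: state=CLOSED
  event#7 t=16ms outcome=S: state=CLOSED
  event#8 t=17ms outcome=S: state=CLOSED
  event#9 t=21ms outcome=S: state=CLOSED
  event#10 t=23ms outcome=S: state=CLOSED

Answer: CCCCCCCCCC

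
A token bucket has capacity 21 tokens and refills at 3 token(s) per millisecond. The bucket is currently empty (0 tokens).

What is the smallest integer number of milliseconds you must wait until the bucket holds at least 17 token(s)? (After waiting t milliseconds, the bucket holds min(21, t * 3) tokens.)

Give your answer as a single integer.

Need t * 3 >= 17, so t >= 17/3.
Smallest integer t = ceil(17/3) = 6.

Answer: 6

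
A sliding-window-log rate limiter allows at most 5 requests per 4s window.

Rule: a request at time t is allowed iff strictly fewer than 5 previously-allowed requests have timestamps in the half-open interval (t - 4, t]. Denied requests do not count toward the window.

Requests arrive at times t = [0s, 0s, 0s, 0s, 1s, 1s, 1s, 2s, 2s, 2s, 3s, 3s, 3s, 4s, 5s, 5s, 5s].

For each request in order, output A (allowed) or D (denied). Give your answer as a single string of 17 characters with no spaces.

Answer: AAAAADDDDDDDDAAAA

Derivation:
Tracking allowed requests in the window:
  req#1 t=0s: ALLOW
  req#2 t=0s: ALLOW
  req#3 t=0s: ALLOW
  req#4 t=0s: ALLOW
  req#5 t=1s: ALLOW
  req#6 t=1s: DENY
  req#7 t=1s: DENY
  req#8 t=2s: DENY
  req#9 t=2s: DENY
  req#10 t=2s: DENY
  req#11 t=3s: DENY
  req#12 t=3s: DENY
  req#13 t=3s: DENY
  req#14 t=4s: ALLOW
  req#15 t=5s: ALLOW
  req#16 t=5s: ALLOW
  req#17 t=5s: ALLOW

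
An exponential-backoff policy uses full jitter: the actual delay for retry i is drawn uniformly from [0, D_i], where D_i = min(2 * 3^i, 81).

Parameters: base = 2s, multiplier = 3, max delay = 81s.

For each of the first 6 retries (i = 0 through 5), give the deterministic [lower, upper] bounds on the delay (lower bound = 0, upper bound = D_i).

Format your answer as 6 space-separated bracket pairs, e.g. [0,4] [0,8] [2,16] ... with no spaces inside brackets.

Answer: [0,2] [0,6] [0,18] [0,54] [0,81] [0,81]

Derivation:
Computing bounds per retry:
  i=0: D_i=min(2*3^0,81)=2, bounds=[0,2]
  i=1: D_i=min(2*3^1,81)=6, bounds=[0,6]
  i=2: D_i=min(2*3^2,81)=18, bounds=[0,18]
  i=3: D_i=min(2*3^3,81)=54, bounds=[0,54]
  i=4: D_i=min(2*3^4,81)=81, bounds=[0,81]
  i=5: D_i=min(2*3^5,81)=81, bounds=[0,81]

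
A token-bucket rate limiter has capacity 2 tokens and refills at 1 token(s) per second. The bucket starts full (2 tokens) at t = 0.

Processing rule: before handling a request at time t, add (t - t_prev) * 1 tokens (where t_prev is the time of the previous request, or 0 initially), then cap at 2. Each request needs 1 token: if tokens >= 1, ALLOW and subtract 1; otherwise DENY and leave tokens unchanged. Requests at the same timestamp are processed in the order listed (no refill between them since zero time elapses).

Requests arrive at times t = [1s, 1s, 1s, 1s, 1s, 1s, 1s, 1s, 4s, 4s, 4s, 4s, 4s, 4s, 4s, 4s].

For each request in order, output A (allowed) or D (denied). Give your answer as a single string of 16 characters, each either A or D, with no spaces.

Answer: AADDDDDDAADDDDDD

Derivation:
Simulating step by step:
  req#1 t=1s: ALLOW
  req#2 t=1s: ALLOW
  req#3 t=1s: DENY
  req#4 t=1s: DENY
  req#5 t=1s: DENY
  req#6 t=1s: DENY
  req#7 t=1s: DENY
  req#8 t=1s: DENY
  req#9 t=4s: ALLOW
  req#10 t=4s: ALLOW
  req#11 t=4s: DENY
  req#12 t=4s: DENY
  req#13 t=4s: DENY
  req#14 t=4s: DENY
  req#15 t=4s: DENY
  req#16 t=4s: DENY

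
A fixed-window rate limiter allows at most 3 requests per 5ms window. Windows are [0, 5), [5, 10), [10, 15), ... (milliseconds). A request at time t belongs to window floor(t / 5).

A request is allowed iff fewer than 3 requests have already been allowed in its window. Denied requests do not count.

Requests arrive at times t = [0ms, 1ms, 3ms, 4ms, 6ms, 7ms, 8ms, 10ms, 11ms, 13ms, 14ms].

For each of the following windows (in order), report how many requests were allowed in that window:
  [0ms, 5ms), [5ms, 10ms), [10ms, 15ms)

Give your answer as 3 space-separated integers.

Processing requests:
  req#1 t=0ms (window 0): ALLOW
  req#2 t=1ms (window 0): ALLOW
  req#3 t=3ms (window 0): ALLOW
  req#4 t=4ms (window 0): DENY
  req#5 t=6ms (window 1): ALLOW
  req#6 t=7ms (window 1): ALLOW
  req#7 t=8ms (window 1): ALLOW
  req#8 t=10ms (window 2): ALLOW
  req#9 t=11ms (window 2): ALLOW
  req#10 t=13ms (window 2): ALLOW
  req#11 t=14ms (window 2): DENY

Allowed counts by window: 3 3 3

Answer: 3 3 3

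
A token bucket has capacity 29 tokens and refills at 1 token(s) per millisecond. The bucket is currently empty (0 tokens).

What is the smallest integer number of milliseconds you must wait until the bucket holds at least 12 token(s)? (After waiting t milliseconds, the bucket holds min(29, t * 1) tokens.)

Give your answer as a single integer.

Answer: 12

Derivation:
Need t * 1 >= 12, so t >= 12/1.
Smallest integer t = ceil(12/1) = 12.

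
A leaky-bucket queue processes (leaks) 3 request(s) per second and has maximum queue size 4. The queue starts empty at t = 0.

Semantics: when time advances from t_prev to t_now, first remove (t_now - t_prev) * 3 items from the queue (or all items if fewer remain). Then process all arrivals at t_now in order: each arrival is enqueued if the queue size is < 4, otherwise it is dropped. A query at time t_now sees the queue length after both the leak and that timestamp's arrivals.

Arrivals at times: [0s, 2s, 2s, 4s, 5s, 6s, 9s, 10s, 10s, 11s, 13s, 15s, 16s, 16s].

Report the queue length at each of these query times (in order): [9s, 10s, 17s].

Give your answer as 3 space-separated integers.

Queue lengths at query times:
  query t=9s: backlog = 1
  query t=10s: backlog = 2
  query t=17s: backlog = 0

Answer: 1 2 0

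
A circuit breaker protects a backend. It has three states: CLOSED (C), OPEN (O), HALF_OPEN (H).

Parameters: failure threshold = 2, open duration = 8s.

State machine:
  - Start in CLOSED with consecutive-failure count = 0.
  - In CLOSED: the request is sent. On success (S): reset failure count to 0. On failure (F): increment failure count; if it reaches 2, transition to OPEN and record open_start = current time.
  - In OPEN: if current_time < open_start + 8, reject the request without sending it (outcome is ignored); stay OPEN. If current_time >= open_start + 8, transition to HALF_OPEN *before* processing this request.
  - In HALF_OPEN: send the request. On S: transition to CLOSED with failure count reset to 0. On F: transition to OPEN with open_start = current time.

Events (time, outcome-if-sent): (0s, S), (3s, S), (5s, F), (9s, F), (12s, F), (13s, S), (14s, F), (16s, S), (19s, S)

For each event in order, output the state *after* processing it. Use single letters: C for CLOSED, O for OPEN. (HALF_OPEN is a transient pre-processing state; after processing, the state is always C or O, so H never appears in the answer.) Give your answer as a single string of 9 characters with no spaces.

State after each event:
  event#1 t=0s outcome=S: state=CLOSED
  event#2 t=3s outcome=S: state=CLOSED
  event#3 t=5s outcome=F: state=CLOSED
  event#4 t=9s outcome=F: state=OPEN
  event#5 t=12s outcome=F: state=OPEN
  event#6 t=13s outcome=S: state=OPEN
  event#7 t=14s outcome=F: state=OPEN
  event#8 t=16s outcome=S: state=OPEN
  event#9 t=19s outcome=S: state=CLOSED

Answer: CCCOOOOOC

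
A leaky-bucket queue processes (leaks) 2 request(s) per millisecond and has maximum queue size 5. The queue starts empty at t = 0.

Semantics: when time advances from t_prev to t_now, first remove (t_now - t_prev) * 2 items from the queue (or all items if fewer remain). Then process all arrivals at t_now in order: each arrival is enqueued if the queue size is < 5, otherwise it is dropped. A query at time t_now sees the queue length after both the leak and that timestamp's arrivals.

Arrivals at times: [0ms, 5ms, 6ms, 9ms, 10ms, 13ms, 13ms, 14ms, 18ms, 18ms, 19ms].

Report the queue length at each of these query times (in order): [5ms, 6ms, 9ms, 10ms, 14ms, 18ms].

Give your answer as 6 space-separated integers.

Answer: 1 1 1 1 1 2

Derivation:
Queue lengths at query times:
  query t=5ms: backlog = 1
  query t=6ms: backlog = 1
  query t=9ms: backlog = 1
  query t=10ms: backlog = 1
  query t=14ms: backlog = 1
  query t=18ms: backlog = 2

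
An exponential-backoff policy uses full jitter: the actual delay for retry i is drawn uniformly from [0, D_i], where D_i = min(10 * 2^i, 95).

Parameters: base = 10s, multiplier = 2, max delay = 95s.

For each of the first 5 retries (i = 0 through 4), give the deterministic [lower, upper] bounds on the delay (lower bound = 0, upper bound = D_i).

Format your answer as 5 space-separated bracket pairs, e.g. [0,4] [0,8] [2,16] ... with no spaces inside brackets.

Answer: [0,10] [0,20] [0,40] [0,80] [0,95]

Derivation:
Computing bounds per retry:
  i=0: D_i=min(10*2^0,95)=10, bounds=[0,10]
  i=1: D_i=min(10*2^1,95)=20, bounds=[0,20]
  i=2: D_i=min(10*2^2,95)=40, bounds=[0,40]
  i=3: D_i=min(10*2^3,95)=80, bounds=[0,80]
  i=4: D_i=min(10*2^4,95)=95, bounds=[0,95]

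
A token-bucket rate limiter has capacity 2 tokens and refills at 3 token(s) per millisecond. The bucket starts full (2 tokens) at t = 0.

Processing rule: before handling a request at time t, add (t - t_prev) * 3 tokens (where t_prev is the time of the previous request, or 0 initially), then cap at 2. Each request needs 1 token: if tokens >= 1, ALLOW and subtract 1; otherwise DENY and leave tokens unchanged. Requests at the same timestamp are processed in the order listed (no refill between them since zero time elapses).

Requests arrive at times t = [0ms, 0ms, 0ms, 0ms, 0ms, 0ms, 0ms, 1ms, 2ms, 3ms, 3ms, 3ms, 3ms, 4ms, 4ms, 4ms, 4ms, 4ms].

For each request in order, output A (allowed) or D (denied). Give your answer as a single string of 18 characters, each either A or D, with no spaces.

Answer: AADDDDDAAAADDAADDD

Derivation:
Simulating step by step:
  req#1 t=0ms: ALLOW
  req#2 t=0ms: ALLOW
  req#3 t=0ms: DENY
  req#4 t=0ms: DENY
  req#5 t=0ms: DENY
  req#6 t=0ms: DENY
  req#7 t=0ms: DENY
  req#8 t=1ms: ALLOW
  req#9 t=2ms: ALLOW
  req#10 t=3ms: ALLOW
  req#11 t=3ms: ALLOW
  req#12 t=3ms: DENY
  req#13 t=3ms: DENY
  req#14 t=4ms: ALLOW
  req#15 t=4ms: ALLOW
  req#16 t=4ms: DENY
  req#17 t=4ms: DENY
  req#18 t=4ms: DENY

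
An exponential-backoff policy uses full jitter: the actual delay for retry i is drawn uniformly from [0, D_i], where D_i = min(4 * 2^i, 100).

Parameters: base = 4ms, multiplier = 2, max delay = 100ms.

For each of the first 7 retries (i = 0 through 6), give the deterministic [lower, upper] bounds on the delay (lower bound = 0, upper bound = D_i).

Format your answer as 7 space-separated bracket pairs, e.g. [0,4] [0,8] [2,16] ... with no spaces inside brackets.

Answer: [0,4] [0,8] [0,16] [0,32] [0,64] [0,100] [0,100]

Derivation:
Computing bounds per retry:
  i=0: D_i=min(4*2^0,100)=4, bounds=[0,4]
  i=1: D_i=min(4*2^1,100)=8, bounds=[0,8]
  i=2: D_i=min(4*2^2,100)=16, bounds=[0,16]
  i=3: D_i=min(4*2^3,100)=32, bounds=[0,32]
  i=4: D_i=min(4*2^4,100)=64, bounds=[0,64]
  i=5: D_i=min(4*2^5,100)=100, bounds=[0,100]
  i=6: D_i=min(4*2^6,100)=100, bounds=[0,100]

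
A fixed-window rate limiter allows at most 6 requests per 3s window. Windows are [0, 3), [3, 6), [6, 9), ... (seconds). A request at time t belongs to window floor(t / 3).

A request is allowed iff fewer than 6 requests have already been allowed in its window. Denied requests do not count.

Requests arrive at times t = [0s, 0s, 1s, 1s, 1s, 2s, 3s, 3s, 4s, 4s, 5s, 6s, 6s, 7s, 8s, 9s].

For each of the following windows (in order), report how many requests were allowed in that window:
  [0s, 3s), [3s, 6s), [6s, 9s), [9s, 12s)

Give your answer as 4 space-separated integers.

Answer: 6 5 4 1

Derivation:
Processing requests:
  req#1 t=0s (window 0): ALLOW
  req#2 t=0s (window 0): ALLOW
  req#3 t=1s (window 0): ALLOW
  req#4 t=1s (window 0): ALLOW
  req#5 t=1s (window 0): ALLOW
  req#6 t=2s (window 0): ALLOW
  req#7 t=3s (window 1): ALLOW
  req#8 t=3s (window 1): ALLOW
  req#9 t=4s (window 1): ALLOW
  req#10 t=4s (window 1): ALLOW
  req#11 t=5s (window 1): ALLOW
  req#12 t=6s (window 2): ALLOW
  req#13 t=6s (window 2): ALLOW
  req#14 t=7s (window 2): ALLOW
  req#15 t=8s (window 2): ALLOW
  req#16 t=9s (window 3): ALLOW

Allowed counts by window: 6 5 4 1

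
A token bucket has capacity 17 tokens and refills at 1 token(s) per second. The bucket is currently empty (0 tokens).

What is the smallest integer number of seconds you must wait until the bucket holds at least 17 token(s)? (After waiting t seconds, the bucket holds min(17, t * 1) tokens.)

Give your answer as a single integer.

Need t * 1 >= 17, so t >= 17/1.
Smallest integer t = ceil(17/1) = 17.

Answer: 17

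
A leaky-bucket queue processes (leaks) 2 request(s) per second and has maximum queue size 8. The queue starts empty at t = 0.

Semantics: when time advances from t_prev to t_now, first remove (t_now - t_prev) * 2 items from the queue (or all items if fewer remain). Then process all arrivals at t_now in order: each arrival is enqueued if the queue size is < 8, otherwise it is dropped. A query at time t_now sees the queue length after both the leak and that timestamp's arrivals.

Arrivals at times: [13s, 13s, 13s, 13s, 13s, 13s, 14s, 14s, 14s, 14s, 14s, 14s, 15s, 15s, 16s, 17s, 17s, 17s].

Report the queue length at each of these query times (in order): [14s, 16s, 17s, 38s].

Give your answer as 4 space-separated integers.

Queue lengths at query times:
  query t=14s: backlog = 8
  query t=16s: backlog = 7
  query t=17s: backlog = 8
  query t=38s: backlog = 0

Answer: 8 7 8 0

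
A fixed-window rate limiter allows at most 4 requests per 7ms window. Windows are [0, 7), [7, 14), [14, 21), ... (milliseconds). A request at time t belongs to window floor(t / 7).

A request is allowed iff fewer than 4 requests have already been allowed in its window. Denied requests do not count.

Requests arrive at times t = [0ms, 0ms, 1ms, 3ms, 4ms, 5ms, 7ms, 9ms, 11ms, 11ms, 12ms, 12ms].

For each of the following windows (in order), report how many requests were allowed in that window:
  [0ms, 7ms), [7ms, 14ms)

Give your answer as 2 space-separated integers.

Answer: 4 4

Derivation:
Processing requests:
  req#1 t=0ms (window 0): ALLOW
  req#2 t=0ms (window 0): ALLOW
  req#3 t=1ms (window 0): ALLOW
  req#4 t=3ms (window 0): ALLOW
  req#5 t=4ms (window 0): DENY
  req#6 t=5ms (window 0): DENY
  req#7 t=7ms (window 1): ALLOW
  req#8 t=9ms (window 1): ALLOW
  req#9 t=11ms (window 1): ALLOW
  req#10 t=11ms (window 1): ALLOW
  req#11 t=12ms (window 1): DENY
  req#12 t=12ms (window 1): DENY

Allowed counts by window: 4 4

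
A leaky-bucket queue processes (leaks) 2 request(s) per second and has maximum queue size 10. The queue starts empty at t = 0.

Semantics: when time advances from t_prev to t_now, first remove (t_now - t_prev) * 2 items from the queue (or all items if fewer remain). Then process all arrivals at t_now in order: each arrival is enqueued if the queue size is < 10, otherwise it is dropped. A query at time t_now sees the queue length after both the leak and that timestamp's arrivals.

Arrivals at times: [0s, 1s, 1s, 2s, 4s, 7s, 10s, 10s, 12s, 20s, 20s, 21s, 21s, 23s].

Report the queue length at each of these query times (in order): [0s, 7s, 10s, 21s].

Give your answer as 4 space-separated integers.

Answer: 1 1 2 2

Derivation:
Queue lengths at query times:
  query t=0s: backlog = 1
  query t=7s: backlog = 1
  query t=10s: backlog = 2
  query t=21s: backlog = 2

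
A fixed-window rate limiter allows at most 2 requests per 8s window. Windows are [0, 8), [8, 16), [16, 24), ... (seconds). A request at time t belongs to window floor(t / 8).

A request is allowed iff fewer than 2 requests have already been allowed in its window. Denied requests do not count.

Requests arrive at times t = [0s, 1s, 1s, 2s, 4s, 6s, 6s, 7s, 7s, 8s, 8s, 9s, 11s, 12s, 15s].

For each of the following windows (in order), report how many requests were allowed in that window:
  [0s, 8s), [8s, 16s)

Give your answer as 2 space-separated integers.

Answer: 2 2

Derivation:
Processing requests:
  req#1 t=0s (window 0): ALLOW
  req#2 t=1s (window 0): ALLOW
  req#3 t=1s (window 0): DENY
  req#4 t=2s (window 0): DENY
  req#5 t=4s (window 0): DENY
  req#6 t=6s (window 0): DENY
  req#7 t=6s (window 0): DENY
  req#8 t=7s (window 0): DENY
  req#9 t=7s (window 0): DENY
  req#10 t=8s (window 1): ALLOW
  req#11 t=8s (window 1): ALLOW
  req#12 t=9s (window 1): DENY
  req#13 t=11s (window 1): DENY
  req#14 t=12s (window 1): DENY
  req#15 t=15s (window 1): DENY

Allowed counts by window: 2 2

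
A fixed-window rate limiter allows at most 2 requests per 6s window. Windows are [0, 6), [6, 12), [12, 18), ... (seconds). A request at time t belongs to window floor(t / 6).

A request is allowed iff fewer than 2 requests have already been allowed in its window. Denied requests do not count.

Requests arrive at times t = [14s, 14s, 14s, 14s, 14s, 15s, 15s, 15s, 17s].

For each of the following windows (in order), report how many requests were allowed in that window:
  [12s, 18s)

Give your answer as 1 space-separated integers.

Answer: 2

Derivation:
Processing requests:
  req#1 t=14s (window 2): ALLOW
  req#2 t=14s (window 2): ALLOW
  req#3 t=14s (window 2): DENY
  req#4 t=14s (window 2): DENY
  req#5 t=14s (window 2): DENY
  req#6 t=15s (window 2): DENY
  req#7 t=15s (window 2): DENY
  req#8 t=15s (window 2): DENY
  req#9 t=17s (window 2): DENY

Allowed counts by window: 2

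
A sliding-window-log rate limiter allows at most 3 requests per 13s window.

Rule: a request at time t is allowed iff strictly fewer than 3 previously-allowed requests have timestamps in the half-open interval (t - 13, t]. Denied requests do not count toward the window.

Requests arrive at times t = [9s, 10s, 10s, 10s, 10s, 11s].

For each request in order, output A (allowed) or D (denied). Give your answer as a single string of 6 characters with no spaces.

Answer: AAADDD

Derivation:
Tracking allowed requests in the window:
  req#1 t=9s: ALLOW
  req#2 t=10s: ALLOW
  req#3 t=10s: ALLOW
  req#4 t=10s: DENY
  req#5 t=10s: DENY
  req#6 t=11s: DENY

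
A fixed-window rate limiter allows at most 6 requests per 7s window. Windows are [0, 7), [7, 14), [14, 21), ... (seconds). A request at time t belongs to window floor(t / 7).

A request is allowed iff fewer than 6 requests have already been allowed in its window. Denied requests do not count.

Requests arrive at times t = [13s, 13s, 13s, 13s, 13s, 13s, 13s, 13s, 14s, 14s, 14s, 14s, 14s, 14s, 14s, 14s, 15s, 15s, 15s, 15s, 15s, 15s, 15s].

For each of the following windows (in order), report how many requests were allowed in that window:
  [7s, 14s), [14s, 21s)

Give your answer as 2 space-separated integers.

Answer: 6 6

Derivation:
Processing requests:
  req#1 t=13s (window 1): ALLOW
  req#2 t=13s (window 1): ALLOW
  req#3 t=13s (window 1): ALLOW
  req#4 t=13s (window 1): ALLOW
  req#5 t=13s (window 1): ALLOW
  req#6 t=13s (window 1): ALLOW
  req#7 t=13s (window 1): DENY
  req#8 t=13s (window 1): DENY
  req#9 t=14s (window 2): ALLOW
  req#10 t=14s (window 2): ALLOW
  req#11 t=14s (window 2): ALLOW
  req#12 t=14s (window 2): ALLOW
  req#13 t=14s (window 2): ALLOW
  req#14 t=14s (window 2): ALLOW
  req#15 t=14s (window 2): DENY
  req#16 t=14s (window 2): DENY
  req#17 t=15s (window 2): DENY
  req#18 t=15s (window 2): DENY
  req#19 t=15s (window 2): DENY
  req#20 t=15s (window 2): DENY
  req#21 t=15s (window 2): DENY
  req#22 t=15s (window 2): DENY
  req#23 t=15s (window 2): DENY

Allowed counts by window: 6 6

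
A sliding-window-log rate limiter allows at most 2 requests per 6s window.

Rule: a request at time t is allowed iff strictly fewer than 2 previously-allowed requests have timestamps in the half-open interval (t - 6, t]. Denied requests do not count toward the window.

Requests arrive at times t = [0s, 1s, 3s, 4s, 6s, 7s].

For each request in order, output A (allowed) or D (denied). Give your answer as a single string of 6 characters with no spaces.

Tracking allowed requests in the window:
  req#1 t=0s: ALLOW
  req#2 t=1s: ALLOW
  req#3 t=3s: DENY
  req#4 t=4s: DENY
  req#5 t=6s: ALLOW
  req#6 t=7s: ALLOW

Answer: AADDAA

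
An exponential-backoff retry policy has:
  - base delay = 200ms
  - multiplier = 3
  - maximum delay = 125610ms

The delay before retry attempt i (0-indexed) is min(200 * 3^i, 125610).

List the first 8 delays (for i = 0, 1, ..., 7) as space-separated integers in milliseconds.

Answer: 200 600 1800 5400 16200 48600 125610 125610

Derivation:
Computing each delay:
  i=0: min(200*3^0, 125610) = 200
  i=1: min(200*3^1, 125610) = 600
  i=2: min(200*3^2, 125610) = 1800
  i=3: min(200*3^3, 125610) = 5400
  i=4: min(200*3^4, 125610) = 16200
  i=5: min(200*3^5, 125610) = 48600
  i=6: min(200*3^6, 125610) = 125610
  i=7: min(200*3^7, 125610) = 125610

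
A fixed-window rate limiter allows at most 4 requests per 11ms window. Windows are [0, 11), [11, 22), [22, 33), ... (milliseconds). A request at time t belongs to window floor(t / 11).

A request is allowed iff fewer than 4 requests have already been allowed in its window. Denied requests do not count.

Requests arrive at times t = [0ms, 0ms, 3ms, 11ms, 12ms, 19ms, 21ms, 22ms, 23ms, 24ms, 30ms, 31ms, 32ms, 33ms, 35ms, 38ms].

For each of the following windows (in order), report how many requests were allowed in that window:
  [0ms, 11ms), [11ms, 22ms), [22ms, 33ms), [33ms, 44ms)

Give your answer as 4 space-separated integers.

Answer: 3 4 4 3

Derivation:
Processing requests:
  req#1 t=0ms (window 0): ALLOW
  req#2 t=0ms (window 0): ALLOW
  req#3 t=3ms (window 0): ALLOW
  req#4 t=11ms (window 1): ALLOW
  req#5 t=12ms (window 1): ALLOW
  req#6 t=19ms (window 1): ALLOW
  req#7 t=21ms (window 1): ALLOW
  req#8 t=22ms (window 2): ALLOW
  req#9 t=23ms (window 2): ALLOW
  req#10 t=24ms (window 2): ALLOW
  req#11 t=30ms (window 2): ALLOW
  req#12 t=31ms (window 2): DENY
  req#13 t=32ms (window 2): DENY
  req#14 t=33ms (window 3): ALLOW
  req#15 t=35ms (window 3): ALLOW
  req#16 t=38ms (window 3): ALLOW

Allowed counts by window: 3 4 4 3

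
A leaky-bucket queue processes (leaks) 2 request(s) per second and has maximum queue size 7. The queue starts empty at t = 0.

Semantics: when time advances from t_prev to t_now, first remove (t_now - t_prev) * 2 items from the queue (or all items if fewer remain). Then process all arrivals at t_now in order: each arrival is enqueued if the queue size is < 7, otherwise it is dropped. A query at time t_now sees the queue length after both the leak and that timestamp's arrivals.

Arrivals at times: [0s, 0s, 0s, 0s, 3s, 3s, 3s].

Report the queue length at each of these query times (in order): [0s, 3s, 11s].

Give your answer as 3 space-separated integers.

Answer: 4 3 0

Derivation:
Queue lengths at query times:
  query t=0s: backlog = 4
  query t=3s: backlog = 3
  query t=11s: backlog = 0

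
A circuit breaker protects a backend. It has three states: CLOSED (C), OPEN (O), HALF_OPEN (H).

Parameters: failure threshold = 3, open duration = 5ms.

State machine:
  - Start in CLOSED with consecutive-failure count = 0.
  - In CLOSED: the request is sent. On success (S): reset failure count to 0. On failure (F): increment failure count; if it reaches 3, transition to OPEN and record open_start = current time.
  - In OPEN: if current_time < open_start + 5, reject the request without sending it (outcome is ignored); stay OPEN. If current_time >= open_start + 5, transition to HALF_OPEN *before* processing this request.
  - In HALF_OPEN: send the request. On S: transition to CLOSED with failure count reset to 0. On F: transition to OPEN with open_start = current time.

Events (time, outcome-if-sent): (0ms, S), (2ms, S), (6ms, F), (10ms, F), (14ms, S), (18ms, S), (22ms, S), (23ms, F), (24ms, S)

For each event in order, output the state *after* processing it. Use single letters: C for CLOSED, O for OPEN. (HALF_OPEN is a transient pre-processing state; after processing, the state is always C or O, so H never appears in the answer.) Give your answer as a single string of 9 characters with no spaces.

Answer: CCCCCCCCC

Derivation:
State after each event:
  event#1 t=0ms outcome=S: state=CLOSED
  event#2 t=2ms outcome=S: state=CLOSED
  event#3 t=6ms outcome=F: state=CLOSED
  event#4 t=10ms outcome=F: state=CLOSED
  event#5 t=14ms outcome=S: state=CLOSED
  event#6 t=18ms outcome=S: state=CLOSED
  event#7 t=22ms outcome=S: state=CLOSED
  event#8 t=23ms outcome=F: state=CLOSED
  event#9 t=24ms outcome=S: state=CLOSED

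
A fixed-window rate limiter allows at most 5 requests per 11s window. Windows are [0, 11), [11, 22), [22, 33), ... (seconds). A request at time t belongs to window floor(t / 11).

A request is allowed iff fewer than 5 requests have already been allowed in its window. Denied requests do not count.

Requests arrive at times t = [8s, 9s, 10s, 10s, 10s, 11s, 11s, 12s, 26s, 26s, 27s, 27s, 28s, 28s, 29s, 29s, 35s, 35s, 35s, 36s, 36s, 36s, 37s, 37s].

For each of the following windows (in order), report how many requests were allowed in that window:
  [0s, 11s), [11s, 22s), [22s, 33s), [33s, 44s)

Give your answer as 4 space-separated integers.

Processing requests:
  req#1 t=8s (window 0): ALLOW
  req#2 t=9s (window 0): ALLOW
  req#3 t=10s (window 0): ALLOW
  req#4 t=10s (window 0): ALLOW
  req#5 t=10s (window 0): ALLOW
  req#6 t=11s (window 1): ALLOW
  req#7 t=11s (window 1): ALLOW
  req#8 t=12s (window 1): ALLOW
  req#9 t=26s (window 2): ALLOW
  req#10 t=26s (window 2): ALLOW
  req#11 t=27s (window 2): ALLOW
  req#12 t=27s (window 2): ALLOW
  req#13 t=28s (window 2): ALLOW
  req#14 t=28s (window 2): DENY
  req#15 t=29s (window 2): DENY
  req#16 t=29s (window 2): DENY
  req#17 t=35s (window 3): ALLOW
  req#18 t=35s (window 3): ALLOW
  req#19 t=35s (window 3): ALLOW
  req#20 t=36s (window 3): ALLOW
  req#21 t=36s (window 3): ALLOW
  req#22 t=36s (window 3): DENY
  req#23 t=37s (window 3): DENY
  req#24 t=37s (window 3): DENY

Allowed counts by window: 5 3 5 5

Answer: 5 3 5 5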